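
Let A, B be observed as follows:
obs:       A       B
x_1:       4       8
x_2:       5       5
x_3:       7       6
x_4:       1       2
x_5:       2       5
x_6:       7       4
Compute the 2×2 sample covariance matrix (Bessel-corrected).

Step 1 — column means:
  mean(A) = (4 + 5 + 7 + 1 + 2 + 7) / 6 = 26/6 = 4.3333
  mean(B) = (8 + 5 + 6 + 2 + 5 + 4) / 6 = 30/6 = 5

Step 2 — sample covariance S[i,j] = (1/(n-1)) · Σ_k (x_{k,i} - mean_i) · (x_{k,j} - mean_j), with n-1 = 5.
  S[A,A] = ((-0.3333)·(-0.3333) + (0.6667)·(0.6667) + (2.6667)·(2.6667) + (-3.3333)·(-3.3333) + (-2.3333)·(-2.3333) + (2.6667)·(2.6667)) / 5 = 31.3333/5 = 6.2667
  S[A,B] = ((-0.3333)·(3) + (0.6667)·(0) + (2.6667)·(1) + (-3.3333)·(-3) + (-2.3333)·(0) + (2.6667)·(-1)) / 5 = 9/5 = 1.8
  S[B,B] = ((3)·(3) + (0)·(0) + (1)·(1) + (-3)·(-3) + (0)·(0) + (-1)·(-1)) / 5 = 20/5 = 4

S is symmetric (S[j,i] = S[i,j]). Assembling:

S = [[6.2667, 1.8],
 [1.8, 4]]


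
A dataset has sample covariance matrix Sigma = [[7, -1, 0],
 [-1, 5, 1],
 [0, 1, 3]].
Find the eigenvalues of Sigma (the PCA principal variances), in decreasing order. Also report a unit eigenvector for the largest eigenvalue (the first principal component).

Step 1 — characteristic polynomial p(λ) = det(λI - Sigma) = λ³ - tr·λ² + c_1·λ - det, where tr = trace, c_1 = sum of the principal 2×2 minors, det = det(Sigma):
  tr = 7 + 5 + 3 = 15,
  c_1 = (7·5 - (-1)²) + (7·3 - (0)²) + (5·3 - (1)²) = 34 + 21 + 14 = 69,
  det = 7·(5·3 - (1)²) - (-1)·((-1)·3 - (1)·(0)) + (0)·((-1)·(1) - 5·(0)) = 7·(14) - (-1)·(-3) + (0)·(-1) = 95.
  So p(λ) = λ³ - 15λ² + 69λ - 95.
Step 2 — look for an integer root (rational root theorem: any rational root is an integer divisor of 95). Testing λ = 5:
  p(5) = 125 - 375 + 345 - 95 = 0  ✓
  Dividing out (λ - 5): p(λ) = (λ - 5)(λ² - 10λ + 19).
Step 3 — remaining eigenvalues from the quadratic λ² - 10λ + 19 = 0:
  Δ = 10² - 4·19 = 100 - 76 = 24,  λ = (10 ± √24)/2 = (10 ± 4.899)/2 ≈ 7.4495 or 2.5505.
  Sorted: λ_1 = 7.4495,  λ_2 = 5,  λ_3 = 2.5505  (check: sum = 15 = tr ✓).

Step 4 — unit eigenvector for λ_1 ≈ 7.4495: v spans the null space of (Sigma - λ_1 I), whose rows are
  r_1 = (-0.4495, -1, 0),  r_2 = (-1, -2.4495, 1),  r_3 = (0, 1, -4.4495).
  v is orthogonal to every row, so take v ∝ r_1 × r_2 = ((-1)·(1) - (0)·(-2.4495), (0)·(-1) - (-0.4495)·(1), (-0.4495)·(-2.4495) - (-1)·(-1)) ≈ (-1, 0.4495, 0.101).
  Rescale (multiply by -1 so the first nonzero entry is positive): u = (1, -0.4495, -0.101).
  ||u|| = √((1)² + (-0.4495)² + (-0.101)²) = √(1.2122) ≈ 1.101,  v_1 = u/||u|| ≈ (0.9082, -0.4082, -0.0918) (||v_1|| = 1).

λ_1 = 7.4495,  λ_2 = 5,  λ_3 = 2.5505;  v_1 ≈ (0.9082, -0.4082, -0.0918)


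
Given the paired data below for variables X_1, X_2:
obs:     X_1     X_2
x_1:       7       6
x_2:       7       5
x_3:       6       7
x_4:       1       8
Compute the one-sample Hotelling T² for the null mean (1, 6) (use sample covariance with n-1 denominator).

Step 1 — sample mean vector:
  mean(X_1) = (7 + 7 + 6 + 1) / 4 = 21/4 = 5.25
  mean(X_2) = (6 + 5 + 7 + 8) / 4 = 26/4 = 6.5
  x̄ = (5.25, 6.5),  deviation x̄ - mu_0 = (5.25, 6.5) - (1, 6) = (4.25, 0.5).

Step 2 — sample covariance matrix, S[i,j] = (1/(n-1)) · Σ_k (x_{k,i} - mean_i) · (x_{k,j} - mean_j), divisor n-1 = 3:
  S[X_1,X_1] = ((1.75)·(1.75) + (1.75)·(1.75) + (0.75)·(0.75) + (-4.25)·(-4.25)) / 3 = 24.75/3 = 8.25
  S[X_1,X_2] = ((1.75)·(-0.5) + (1.75)·(-1.5) + (0.75)·(0.5) + (-4.25)·(1.5)) / 3 = -9.5/3 = -3.1667
  S[X_2,X_2] = ((-0.5)·(-0.5) + (-1.5)·(-1.5) + (0.5)·(0.5) + (1.5)·(1.5)) / 3 = 5/3 = 1.6667
  S = [[8.25, -3.1667],
 [-3.1667, 1.6667]].

Step 3 — invert S. det(S) = 8.25·1.6667 - (-3.1667)² = 3.7222.
  S^{-1} = (1/det) · [[d, -b], [-b, a]] = [[0.4478, 0.8507],
 [0.8507, 2.2164]].

Step 4 — quadratic form (x̄ - mu_0)^T · S^{-1} · (x̄ - mu_0):
  S^{-1} · (x̄ - mu_0) = (2.3284, 4.7239),
  (x̄ - mu_0)^T · [...] = (4.25)·(2.3284) + (0.5)·(4.7239) = 12.2575.

Step 5 — scale by n: T² = 4 · 12.2575 = 49.0299.

T² ≈ 49.0299


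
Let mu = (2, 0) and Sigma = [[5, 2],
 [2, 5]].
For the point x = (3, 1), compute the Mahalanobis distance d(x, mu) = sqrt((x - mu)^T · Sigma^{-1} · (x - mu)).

Step 1 — centre the observation: (x - mu) = (1, 1).

Step 2 — invert Sigma. det(Sigma) = 5·5 - (2)² = 21.
  Sigma^{-1} = (1/det) · [[d, -b], [-b, a]] = [[0.2381, -0.0952],
 [-0.0952, 0.2381]].

Step 3 — form the quadratic (x - mu)^T · Sigma^{-1} · (x - mu):
  Sigma^{-1} · (x - mu) = (0.1429, 0.1429).
  (x - mu)^T · [Sigma^{-1} · (x - mu)] = (1)·(0.1429) + (1)·(0.1429) = 0.2857.

Step 4 — take square root: d = √(0.2857) ≈ 0.5345.

d(x, mu) = √(0.2857) ≈ 0.5345


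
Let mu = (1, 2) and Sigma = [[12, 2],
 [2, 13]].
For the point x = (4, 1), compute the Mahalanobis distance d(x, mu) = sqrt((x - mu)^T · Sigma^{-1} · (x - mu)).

Step 1 — centre the observation: (x - mu) = (3, -1).

Step 2 — invert Sigma. det(Sigma) = 12·13 - (2)² = 152.
  Sigma^{-1} = (1/det) · [[d, -b], [-b, a]] = [[0.0855, -0.0132],
 [-0.0132, 0.0789]].

Step 3 — form the quadratic (x - mu)^T · Sigma^{-1} · (x - mu):
  Sigma^{-1} · (x - mu) = (0.2697, -0.1184).
  (x - mu)^T · [Sigma^{-1} · (x - mu)] = (3)·(0.2697) + (-1)·(-0.1184) = 0.9276.

Step 4 — take square root: d = √(0.9276) ≈ 0.9631.

d(x, mu) = √(0.9276) ≈ 0.9631


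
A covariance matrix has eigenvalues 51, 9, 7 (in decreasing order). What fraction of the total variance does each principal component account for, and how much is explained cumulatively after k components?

Step 1 — total variance = trace(Sigma) = Σ λ_i = 51 + 9 + 7 = 67.

Step 2 — fraction explained by component i = λ_i / Σ λ:
  PC1: 51/67 = 0.7612
  PC2: 9/67 = 0.1343
  PC3: 7/67 = 0.1045

Step 3 — cumulative fraction after k components = (λ_1 + ... + λ_k) / Σ λ:
  k = 1: 51/67 = 0.7612
  k = 2: (51 + 9)/67 = 60/67 = 0.8955
  k = 3: (51 + 9 + 7)/67 = 67/67 = 1

Summary (fraction, with percent):

explained: PC1 0.7612 (76.12%), PC2 0.1343 (13.43%), PC3 0.1045 (10.45%);  cumulative: 0.7612, 0.8955, 1


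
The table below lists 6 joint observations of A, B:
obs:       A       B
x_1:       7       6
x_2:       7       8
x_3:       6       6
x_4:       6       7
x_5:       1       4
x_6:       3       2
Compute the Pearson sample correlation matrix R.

Step 1 — column means:
  mean(A) = (7 + 7 + 6 + 6 + 1 + 3) / 6 = 30/6 = 5
  mean(B) = (6 + 8 + 6 + 7 + 4 + 2) / 6 = 33/6 = 5.5

Step 2 — sample variances and covariances s[i,j] = (1/(n-1)) · Σ_k (x_{k,i} - mean_i) · (x_{k,j} - mean_j), with n-1 = 5:
  s[A,A] = ((2)·(2) + (2)·(2) + (1)·(1) + (1)·(1) + (-4)·(-4) + (-2)·(-2)) / 5 = 30/5 = 6
  s[A,B] = ((2)·(0.5) + (2)·(2.5) + (1)·(0.5) + (1)·(1.5) + (-4)·(-1.5) + (-2)·(-3.5)) / 5 = 21/5 = 4.2
  s[B,B] = ((0.5)·(0.5) + (2.5)·(2.5) + (0.5)·(0.5) + (1.5)·(1.5) + (-1.5)·(-1.5) + (-3.5)·(-3.5)) / 5 = 23.5/5 = 4.7
  Sample standard deviations s_i = √(s[i,i]):
  s(A) = √(6) = 2.4495
  s(B) = √(4.7) = 2.1679

Step 3 — r_{ij} = s_{ij} / (s_i · s_j):
  r[A,A] = 1 (diagonal).
  r[A,B] = 4.2 / (2.4495 · 2.1679) = 4.2 / 5.3104 = 0.7909
  r[B,B] = 1 (diagonal).

R is symmetric with unit diagonal. Assembling:

R = [[1, 0.7909],
 [0.7909, 1]]


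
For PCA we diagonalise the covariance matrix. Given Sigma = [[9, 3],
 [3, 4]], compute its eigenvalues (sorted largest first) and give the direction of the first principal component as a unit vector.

Step 1 — characteristic polynomial of 2×2 Sigma:
  det(Sigma - λI) = λ² - trace · λ + det = 0.
  trace = 9 + 4 = 13, det = 9·4 - (3)² = 27.
Step 2 — discriminant:
  Δ = trace² - 4·det = 169 - 108 = 61.
Step 3 — eigenvalues:
  λ = (trace ± √Δ)/2 = (13 ± 7.8102)/2,
  λ_1 = 10.4051,  λ_2 = 2.5949.

Step 4 — unit eigenvector for λ_1: solve (Sigma - λ_1 I)v = 0. First row:
  (9 - 10.4051)·v_x + (3)·v_y = 0, i.e. (-1.4051)·v_x + (3)·v_y = 0,
  so v ∝ (b, λ_1 - a) = (3, 1.4051) = u.
  ||u|| = √((3)² + (1.4051)²) = √(10.9744) ≈ 3.3128,
  v_1 = u/||u|| ≈ (0.9056, 0.4242) (||v_1|| = 1).

λ_1 = 10.4051,  λ_2 = 2.5949;  v_1 ≈ (0.9056, 0.4242)


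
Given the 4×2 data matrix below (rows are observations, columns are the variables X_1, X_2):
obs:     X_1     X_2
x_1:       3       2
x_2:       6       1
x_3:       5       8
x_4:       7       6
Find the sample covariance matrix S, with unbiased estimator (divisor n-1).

Step 1 — column means:
  mean(X_1) = (3 + 6 + 5 + 7) / 4 = 21/4 = 5.25
  mean(X_2) = (2 + 1 + 8 + 6) / 4 = 17/4 = 4.25

Step 2 — sample covariance S[i,j] = (1/(n-1)) · Σ_k (x_{k,i} - mean_i) · (x_{k,j} - mean_j), with n-1 = 3.
  S[X_1,X_1] = ((-2.25)·(-2.25) + (0.75)·(0.75) + (-0.25)·(-0.25) + (1.75)·(1.75)) / 3 = 8.75/3 = 2.9167
  S[X_1,X_2] = ((-2.25)·(-2.25) + (0.75)·(-3.25) + (-0.25)·(3.75) + (1.75)·(1.75)) / 3 = 4.75/3 = 1.5833
  S[X_2,X_2] = ((-2.25)·(-2.25) + (-3.25)·(-3.25) + (3.75)·(3.75) + (1.75)·(1.75)) / 3 = 32.75/3 = 10.9167

S is symmetric (S[j,i] = S[i,j]). Assembling:

S = [[2.9167, 1.5833],
 [1.5833, 10.9167]]


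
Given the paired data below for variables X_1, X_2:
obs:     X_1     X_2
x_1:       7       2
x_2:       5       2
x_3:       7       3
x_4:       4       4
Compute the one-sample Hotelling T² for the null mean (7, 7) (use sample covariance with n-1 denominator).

Step 1 — sample mean vector:
  mean(X_1) = (7 + 5 + 7 + 4) / 4 = 23/4 = 5.75
  mean(X_2) = (2 + 2 + 3 + 4) / 4 = 11/4 = 2.75
  x̄ = (5.75, 2.75),  deviation x̄ - mu_0 = (5.75, 2.75) - (7, 7) = (-1.25, -4.25).

Step 2 — sample covariance matrix, S[i,j] = (1/(n-1)) · Σ_k (x_{k,i} - mean_i) · (x_{k,j} - mean_j), divisor n-1 = 3:
  S[X_1,X_1] = ((1.25)·(1.25) + (-0.75)·(-0.75) + (1.25)·(1.25) + (-1.75)·(-1.75)) / 3 = 6.75/3 = 2.25
  S[X_1,X_2] = ((1.25)·(-0.75) + (-0.75)·(-0.75) + (1.25)·(0.25) + (-1.75)·(1.25)) / 3 = -2.25/3 = -0.75
  S[X_2,X_2] = ((-0.75)·(-0.75) + (-0.75)·(-0.75) + (0.25)·(0.25) + (1.25)·(1.25)) / 3 = 2.75/3 = 0.9167
  S = [[2.25, -0.75],
 [-0.75, 0.9167]].

Step 3 — invert S. det(S) = 2.25·0.9167 - (-0.75)² = 1.5.
  S^{-1} = (1/det) · [[d, -b], [-b, a]] = [[0.6111, 0.5],
 [0.5, 1.5]].

Step 4 — quadratic form (x̄ - mu_0)^T · S^{-1} · (x̄ - mu_0):
  S^{-1} · (x̄ - mu_0) = (-2.8889, -7),
  (x̄ - mu_0)^T · [...] = (-1.25)·(-2.8889) + (-4.25)·(-7) = 33.3611.

Step 5 — scale by n: T² = 4 · 33.3611 = 133.4444.

T² ≈ 133.4444


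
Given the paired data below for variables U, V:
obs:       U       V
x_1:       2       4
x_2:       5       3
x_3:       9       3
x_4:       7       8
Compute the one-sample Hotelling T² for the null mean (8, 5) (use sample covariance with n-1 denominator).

Step 1 — sample mean vector:
  mean(U) = (2 + 5 + 9 + 7) / 4 = 23/4 = 5.75
  mean(V) = (4 + 3 + 3 + 8) / 4 = 18/4 = 4.5
  x̄ = (5.75, 4.5),  deviation x̄ - mu_0 = (5.75, 4.5) - (8, 5) = (-2.25, -0.5).

Step 2 — sample covariance matrix, S[i,j] = (1/(n-1)) · Σ_k (x_{k,i} - mean_i) · (x_{k,j} - mean_j), divisor n-1 = 3:
  S[U,U] = ((-3.75)·(-3.75) + (-0.75)·(-0.75) + (3.25)·(3.25) + (1.25)·(1.25)) / 3 = 26.75/3 = 8.9167
  S[U,V] = ((-3.75)·(-0.5) + (-0.75)·(-1.5) + (3.25)·(-1.5) + (1.25)·(3.5)) / 3 = 2.5/3 = 0.8333
  S[V,V] = ((-0.5)·(-0.5) + (-1.5)·(-1.5) + (-1.5)·(-1.5) + (3.5)·(3.5)) / 3 = 17/3 = 5.6667
  S = [[8.9167, 0.8333],
 [0.8333, 5.6667]].

Step 3 — invert S. det(S) = 8.9167·5.6667 - (0.8333)² = 49.8333.
  S^{-1} = (1/det) · [[d, -b], [-b, a]] = [[0.1137, -0.0167],
 [-0.0167, 0.1789]].

Step 4 — quadratic form (x̄ - mu_0)^T · S^{-1} · (x̄ - mu_0):
  S^{-1} · (x̄ - mu_0) = (-0.2475, -0.0518),
  (x̄ - mu_0)^T · [...] = (-2.25)·(-0.2475) + (-0.5)·(-0.0518) = 0.5828.

Step 5 — scale by n: T² = 4 · 0.5828 = 2.3311.

T² ≈ 2.3311


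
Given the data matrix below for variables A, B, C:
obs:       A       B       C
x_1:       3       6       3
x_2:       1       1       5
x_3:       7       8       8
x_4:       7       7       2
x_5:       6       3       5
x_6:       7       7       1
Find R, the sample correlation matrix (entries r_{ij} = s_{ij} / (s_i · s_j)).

Step 1 — column means:
  mean(A) = (3 + 1 + 7 + 7 + 6 + 7) / 6 = 31/6 = 5.1667
  mean(B) = (6 + 1 + 8 + 7 + 3 + 7) / 6 = 32/6 = 5.3333
  mean(C) = (3 + 5 + 8 + 2 + 5 + 1) / 6 = 24/6 = 4

Step 2 — sample variances and covariances s[i,j] = (1/(n-1)) · Σ_k (x_{k,i} - mean_i) · (x_{k,j} - mean_j), with n-1 = 5:
  s[A,A] = ((-2.1667)·(-2.1667) + (-4.1667)·(-4.1667) + (1.8333)·(1.8333) + (1.8333)·(1.8333) + (0.8333)·(0.8333) + (1.8333)·(1.8333)) / 5 = 32.8333/5 = 6.5667
  s[A,B] = ((-2.1667)·(0.6667) + (-4.1667)·(-4.3333) + (1.8333)·(2.6667) + (1.8333)·(1.6667) + (0.8333)·(-2.3333) + (1.8333)·(1.6667)) / 5 = 25.6667/5 = 5.1333
  s[A,C] = ((-2.1667)·(-1) + (-4.1667)·(1) + (1.8333)·(4) + (1.8333)·(-2) + (0.8333)·(1) + (1.8333)·(-3)) / 5 = -3/5 = -0.6
  s[B,B] = ((0.6667)·(0.6667) + (-4.3333)·(-4.3333) + (2.6667)·(2.6667) + (1.6667)·(1.6667) + (-2.3333)·(-2.3333) + (1.6667)·(1.6667)) / 5 = 37.3333/5 = 7.4667
  s[B,C] = ((0.6667)·(-1) + (-4.3333)·(1) + (2.6667)·(4) + (1.6667)·(-2) + (-2.3333)·(1) + (1.6667)·(-3)) / 5 = -5/5 = -1
  s[C,C] = ((-1)·(-1) + (1)·(1) + (4)·(4) + (-2)·(-2) + (1)·(1) + (-3)·(-3)) / 5 = 32/5 = 6.4
  Sample standard deviations s_i = √(s[i,i]):
  s(A) = √(6.5667) = 2.5626
  s(B) = √(7.4667) = 2.7325
  s(C) = √(6.4) = 2.5298

Step 3 — r_{ij} = s_{ij} / (s_i · s_j):
  r[A,A] = 1 (diagonal).
  r[A,B] = 5.1333 / (2.5626 · 2.7325) = 5.1333 / 7.0022 = 0.7331
  r[A,C] = -0.6 / (2.5626 · 2.5298) = -0.6 / 6.4828 = -0.0926
  r[B,B] = 1 (diagonal).
  r[B,C] = -1 / (2.7325 · 2.5298) = -1 / 6.9128 = -0.1447
  r[C,C] = 1 (diagonal).

R is symmetric with unit diagonal. Assembling:

R = [[1, 0.7331, -0.0926],
 [0.7331, 1, -0.1447],
 [-0.0926, -0.1447, 1]]


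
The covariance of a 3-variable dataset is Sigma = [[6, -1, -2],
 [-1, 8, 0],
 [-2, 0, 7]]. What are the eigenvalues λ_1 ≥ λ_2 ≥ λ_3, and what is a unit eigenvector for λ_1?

Step 1 — characteristic polynomial p(λ) = det(λI - Sigma) = λ³ - tr·λ² + c_1·λ - det, where tr = trace, c_1 = sum of the principal 2×2 minors, det = det(Sigma):
  tr = 6 + 8 + 7 = 21,
  c_1 = (6·8 - (-1)²) + (6·7 - (-2)²) + (8·7 - (0)²) = 47 + 38 + 56 = 141,
  det = 6·(8·7 - (0)²) - (-1)·((-1)·7 - (0)·(-2)) + (-2)·((-1)·(0) - 8·(-2)) = 6·(56) - (-1)·(-7) + (-2)·(16) = 297.
  So p(λ) = λ³ - 21λ² + 141λ - 297.
Step 2 — look for an integer root (rational root theorem: any rational root is an integer divisor of 297). Testing λ = 9:
  p(9) = 729 - 1701 + 1269 - 297 = 0  ✓
  Dividing out (λ - 9): p(λ) = (λ - 9)(λ² - 12λ + 33).
Step 3 — remaining eigenvalues from the quadratic λ² - 12λ + 33 = 0:
  Δ = 12² - 4·33 = 144 - 132 = 12,  λ = (12 ± √12)/2 = (12 ± 3.4641)/2 ≈ 7.7321 or 4.2679.
  Sorted: λ_1 = 9,  λ_2 = 7.7321,  λ_3 = 4.2679  (check: sum = 21 = tr ✓).

Step 4 — unit eigenvector for λ_1 = 9: v spans the null space of (Sigma - λ_1 I), whose rows are
  r_1 = (-3, -1, -2),  r_2 = (-1, -1, 0),  r_3 = (-2, 0, -2).
  v is orthogonal to every row, so take v ∝ r_1 × r_2 = ((-1)·(0) - (-2)·(-1), (-2)·(-1) - (-3)·(0), (-3)·(-1) - (-1)·(-1)) = (-2, 2, 2).
  Rescale (divide by 2; multiply by -1 so the first nonzero entry is positive): u = (1, -1, -1).
  ||u|| = √((1)² + (-1)² + (-1)²) = √(3) ≈ 1.7321,  v_1 = u/||u|| ≈ (0.5774, -0.5774, -0.5774) (||v_1|| = 1).

λ_1 = 9,  λ_2 = 7.7321,  λ_3 = 4.2679;  v_1 ≈ (0.5774, -0.5774, -0.5774)


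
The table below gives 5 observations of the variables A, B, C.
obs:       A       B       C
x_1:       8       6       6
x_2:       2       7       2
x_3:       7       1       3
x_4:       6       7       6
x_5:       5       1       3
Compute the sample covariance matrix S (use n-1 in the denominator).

Step 1 — column means:
  mean(A) = (8 + 2 + 7 + 6 + 5) / 5 = 28/5 = 5.6
  mean(B) = (6 + 7 + 1 + 7 + 1) / 5 = 22/5 = 4.4
  mean(C) = (6 + 2 + 3 + 6 + 3) / 5 = 20/5 = 4

Step 2 — sample covariance S[i,j] = (1/(n-1)) · Σ_k (x_{k,i} - mean_i) · (x_{k,j} - mean_j), with n-1 = 4.
  S[A,A] = ((2.4)·(2.4) + (-3.6)·(-3.6) + (1.4)·(1.4) + (0.4)·(0.4) + (-0.6)·(-0.6)) / 4 = 21.2/4 = 5.3
  S[A,B] = ((2.4)·(1.6) + (-3.6)·(2.6) + (1.4)·(-3.4) + (0.4)·(2.6) + (-0.6)·(-3.4)) / 4 = -7.2/4 = -1.8
  S[A,C] = ((2.4)·(2) + (-3.6)·(-2) + (1.4)·(-1) + (0.4)·(2) + (-0.6)·(-1)) / 4 = 12/4 = 3
  S[B,B] = ((1.6)·(1.6) + (2.6)·(2.6) + (-3.4)·(-3.4) + (2.6)·(2.6) + (-3.4)·(-3.4)) / 4 = 39.2/4 = 9.8
  S[B,C] = ((1.6)·(2) + (2.6)·(-2) + (-3.4)·(-1) + (2.6)·(2) + (-3.4)·(-1)) / 4 = 10/4 = 2.5
  S[C,C] = ((2)·(2) + (-2)·(-2) + (-1)·(-1) + (2)·(2) + (-1)·(-1)) / 4 = 14/4 = 3.5

S is symmetric (S[j,i] = S[i,j]). Assembling:

S = [[5.3, -1.8, 3],
 [-1.8, 9.8, 2.5],
 [3, 2.5, 3.5]]


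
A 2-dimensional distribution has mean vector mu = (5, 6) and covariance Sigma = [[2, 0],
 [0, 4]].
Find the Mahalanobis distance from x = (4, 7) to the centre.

Step 1 — centre the observation: (x - mu) = (-1, 1).

Step 2 — invert Sigma. det(Sigma) = 2·4 - (0)² = 8.
  Sigma^{-1} = (1/det) · [[d, -b], [-b, a]] = [[0.5, 0],
 [0, 0.25]].

Step 3 — form the quadratic (x - mu)^T · Sigma^{-1} · (x - mu):
  Sigma^{-1} · (x - mu) = (-0.5, 0.25).
  (x - mu)^T · [Sigma^{-1} · (x - mu)] = (-1)·(-0.5) + (1)·(0.25) = 0.75.

Step 4 — take square root: d = √(0.75) ≈ 0.866.

d(x, mu) = √(0.75) ≈ 0.866


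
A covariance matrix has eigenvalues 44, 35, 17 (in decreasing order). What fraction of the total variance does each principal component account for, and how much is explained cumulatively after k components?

Step 1 — total variance = trace(Sigma) = Σ λ_i = 44 + 35 + 17 = 96.

Step 2 — fraction explained by component i = λ_i / Σ λ:
  PC1: 44/96 = 0.4583
  PC2: 35/96 = 0.3646
  PC3: 17/96 = 0.1771

Step 3 — cumulative fraction after k components = (λ_1 + ... + λ_k) / Σ λ:
  k = 1: 44/96 = 0.4583
  k = 2: (44 + 35)/96 = 79/96 = 0.8229
  k = 3: (44 + 35 + 17)/96 = 96/96 = 1

Summary (fraction, with percent):

explained: PC1 0.4583 (45.83%), PC2 0.3646 (36.46%), PC3 0.1771 (17.71%);  cumulative: 0.4583, 0.8229, 1


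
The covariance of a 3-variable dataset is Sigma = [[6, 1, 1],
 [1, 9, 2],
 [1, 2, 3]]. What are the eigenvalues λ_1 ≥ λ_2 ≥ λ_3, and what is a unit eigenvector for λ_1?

Step 1 — characteristic polynomial p(λ) = det(λI - Sigma) = λ³ - tr·λ² + c_1·λ - det, where tr = trace, c_1 = sum of the principal 2×2 minors, det = det(Sigma):
  tr = 6 + 9 + 3 = 18,
  c_1 = (6·9 - (1)²) + (6·3 - (1)²) + (9·3 - (2)²) = 53 + 17 + 23 = 93,
  det = 6·(9·3 - (2)²) - (1)·((1)·3 - (2)·(1)) + (1)·((1)·(2) - 9·(1)) = 6·(23) - (1)·(1) + (1)·(-7) = 130.
  So p(λ) = λ³ - 18λ² + 93λ - 130.
Step 2 — look for an integer root (rational root theorem: any rational root is an integer divisor of 130). Testing λ = 10:
  p(10) = 1000 - 1800 + 930 - 130 = 0  ✓
  Dividing out (λ - 10): p(λ) = (λ - 10)(λ² - 8λ + 13).
Step 3 — remaining eigenvalues from the quadratic λ² - 8λ + 13 = 0:
  Δ = 8² - 4·13 = 64 - 52 = 12,  λ = (8 ± √12)/2 = (8 ± 3.4641)/2 ≈ 5.7321 or 2.2679.
  Sorted: λ_1 = 10,  λ_2 = 5.7321,  λ_3 = 2.2679  (check: sum = 18 = tr ✓).

Step 4 — unit eigenvector for λ_1 = 10: v spans the null space of (Sigma - λ_1 I), whose rows are
  r_1 = (-4, 1, 1),  r_2 = (1, -1, 2),  r_3 = (1, 2, -7).
  v is orthogonal to every row, so take v ∝ r_1 × r_2 = ((1)·(2) - (1)·(-1), (1)·(1) - (-4)·(2), (-4)·(-1) - (1)·(1)) = (3, 9, 3).
  Rescale (divide by 3): u = (1, 3, 1).
  ||u|| = √((1)² + (3)² + (1)²) = √(11) ≈ 3.3166,  v_1 = u/||u|| ≈ (0.3015, 0.9045, 0.3015) (||v_1|| = 1).

λ_1 = 10,  λ_2 = 5.7321,  λ_3 = 2.2679;  v_1 ≈ (0.3015, 0.9045, 0.3015)


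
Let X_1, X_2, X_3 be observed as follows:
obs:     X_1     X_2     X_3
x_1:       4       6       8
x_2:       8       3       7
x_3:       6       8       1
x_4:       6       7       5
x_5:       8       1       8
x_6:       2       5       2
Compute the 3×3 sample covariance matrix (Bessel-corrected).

Step 1 — column means:
  mean(X_1) = (4 + 8 + 6 + 6 + 8 + 2) / 6 = 34/6 = 5.6667
  mean(X_2) = (6 + 3 + 8 + 7 + 1 + 5) / 6 = 30/6 = 5
  mean(X_3) = (8 + 7 + 1 + 5 + 8 + 2) / 6 = 31/6 = 5.1667

Step 2 — sample covariance S[i,j] = (1/(n-1)) · Σ_k (x_{k,i} - mean_i) · (x_{k,j} - mean_j), with n-1 = 5.
  S[X_1,X_1] = ((-1.6667)·(-1.6667) + (2.3333)·(2.3333) + (0.3333)·(0.3333) + (0.3333)·(0.3333) + (2.3333)·(2.3333) + (-3.6667)·(-3.6667)) / 5 = 27.3333/5 = 5.4667
  S[X_1,X_2] = ((-1.6667)·(1) + (2.3333)·(-2) + (0.3333)·(3) + (0.3333)·(2) + (2.3333)·(-4) + (-3.6667)·(0)) / 5 = -14/5 = -2.8
  S[X_1,X_3] = ((-1.6667)·(2.8333) + (2.3333)·(1.8333) + (0.3333)·(-4.1667) + (0.3333)·(-0.1667) + (2.3333)·(2.8333) + (-3.6667)·(-3.1667)) / 5 = 16.3333/5 = 3.2667
  S[X_2,X_2] = ((1)·(1) + (-2)·(-2) + (3)·(3) + (2)·(2) + (-4)·(-4) + (0)·(0)) / 5 = 34/5 = 6.8
  S[X_2,X_3] = ((1)·(2.8333) + (-2)·(1.8333) + (3)·(-4.1667) + (2)·(-0.1667) + (-4)·(2.8333) + (0)·(-3.1667)) / 5 = -25/5 = -5
  S[X_3,X_3] = ((2.8333)·(2.8333) + (1.8333)·(1.8333) + (-4.1667)·(-4.1667) + (-0.1667)·(-0.1667) + (2.8333)·(2.8333) + (-3.1667)·(-3.1667)) / 5 = 46.8333/5 = 9.3667

S is symmetric (S[j,i] = S[i,j]). Assembling:

S = [[5.4667, -2.8, 3.2667],
 [-2.8, 6.8, -5],
 [3.2667, -5, 9.3667]]


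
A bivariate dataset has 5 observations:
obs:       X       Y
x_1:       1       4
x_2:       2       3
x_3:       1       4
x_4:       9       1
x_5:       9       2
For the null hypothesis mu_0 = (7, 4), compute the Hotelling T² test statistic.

Step 1 — sample mean vector:
  mean(X) = (1 + 2 + 1 + 9 + 9) / 5 = 22/5 = 4.4
  mean(Y) = (4 + 3 + 4 + 1 + 2) / 5 = 14/5 = 2.8
  x̄ = (4.4, 2.8),  deviation x̄ - mu_0 = (4.4, 2.8) - (7, 4) = (-2.6, -1.2).

Step 2 — sample covariance matrix, S[i,j] = (1/(n-1)) · Σ_k (x_{k,i} - mean_i) · (x_{k,j} - mean_j), divisor n-1 = 4:
  S[X,X] = ((-3.4)·(-3.4) + (-2.4)·(-2.4) + (-3.4)·(-3.4) + (4.6)·(4.6) + (4.6)·(4.6)) / 4 = 71.2/4 = 17.8
  S[X,Y] = ((-3.4)·(1.2) + (-2.4)·(0.2) + (-3.4)·(1.2) + (4.6)·(-1.8) + (4.6)·(-0.8)) / 4 = -20.6/4 = -5.15
  S[Y,Y] = ((1.2)·(1.2) + (0.2)·(0.2) + (1.2)·(1.2) + (-1.8)·(-1.8) + (-0.8)·(-0.8)) / 4 = 6.8/4 = 1.7
  S = [[17.8, -5.15],
 [-5.15, 1.7]].

Step 3 — invert S. det(S) = 17.8·1.7 - (-5.15)² = 3.7375.
  S^{-1} = (1/det) · [[d, -b], [-b, a]] = [[0.4548, 1.3779],
 [1.3779, 4.7625]].

Step 4 — quadratic form (x̄ - mu_0)^T · S^{-1} · (x̄ - mu_0):
  S^{-1} · (x̄ - mu_0) = (-2.8361, -9.2977),
  (x̄ - mu_0)^T · [...] = (-2.6)·(-2.8361) + (-1.2)·(-9.2977) = 18.5311.

Step 5 — scale by n: T² = 5 · 18.5311 = 92.6555.

T² ≈ 92.6555


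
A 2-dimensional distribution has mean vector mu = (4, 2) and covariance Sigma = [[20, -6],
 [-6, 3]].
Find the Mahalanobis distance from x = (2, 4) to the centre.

Step 1 — centre the observation: (x - mu) = (-2, 2).

Step 2 — invert Sigma. det(Sigma) = 20·3 - (-6)² = 24.
  Sigma^{-1} = (1/det) · [[d, -b], [-b, a]] = [[0.125, 0.25],
 [0.25, 0.8333]].

Step 3 — form the quadratic (x - mu)^T · Sigma^{-1} · (x - mu):
  Sigma^{-1} · (x - mu) = (0.25, 1.1667).
  (x - mu)^T · [Sigma^{-1} · (x - mu)] = (-2)·(0.25) + (2)·(1.1667) = 1.8333.

Step 4 — take square root: d = √(1.8333) ≈ 1.354.

d(x, mu) = √(1.8333) ≈ 1.354


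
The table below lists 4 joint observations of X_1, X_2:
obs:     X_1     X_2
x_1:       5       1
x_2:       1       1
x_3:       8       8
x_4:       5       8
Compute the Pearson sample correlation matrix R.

Step 1 — column means:
  mean(X_1) = (5 + 1 + 8 + 5) / 4 = 19/4 = 4.75
  mean(X_2) = (1 + 1 + 8 + 8) / 4 = 18/4 = 4.5

Step 2 — sample variances and covariances s[i,j] = (1/(n-1)) · Σ_k (x_{k,i} - mean_i) · (x_{k,j} - mean_j), with n-1 = 3:
  s[X_1,X_1] = ((0.25)·(0.25) + (-3.75)·(-3.75) + (3.25)·(3.25) + (0.25)·(0.25)) / 3 = 24.75/3 = 8.25
  s[X_1,X_2] = ((0.25)·(-3.5) + (-3.75)·(-3.5) + (3.25)·(3.5) + (0.25)·(3.5)) / 3 = 24.5/3 = 8.1667
  s[X_2,X_2] = ((-3.5)·(-3.5) + (-3.5)·(-3.5) + (3.5)·(3.5) + (3.5)·(3.5)) / 3 = 49/3 = 16.3333
  Sample standard deviations s_i = √(s[i,i]):
  s(X_1) = √(8.25) = 2.8723
  s(X_2) = √(16.3333) = 4.0415

Step 3 — r_{ij} = s_{ij} / (s_i · s_j):
  r[X_1,X_1] = 1 (diagonal).
  r[X_1,X_2] = 8.1667 / (2.8723 · 4.0415) = 8.1667 / 11.6082 = 0.7035
  r[X_2,X_2] = 1 (diagonal).

R is symmetric with unit diagonal. Assembling:

R = [[1, 0.7035],
 [0.7035, 1]]


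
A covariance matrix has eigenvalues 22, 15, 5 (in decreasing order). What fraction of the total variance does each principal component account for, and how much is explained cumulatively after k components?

Step 1 — total variance = trace(Sigma) = Σ λ_i = 22 + 15 + 5 = 42.

Step 2 — fraction explained by component i = λ_i / Σ λ:
  PC1: 22/42 = 0.5238
  PC2: 15/42 = 0.3571
  PC3: 5/42 = 0.119

Step 3 — cumulative fraction after k components = (λ_1 + ... + λ_k) / Σ λ:
  k = 1: 22/42 = 0.5238
  k = 2: (22 + 15)/42 = 37/42 = 0.881
  k = 3: (22 + 15 + 5)/42 = 42/42 = 1

Summary (fraction, with percent):

explained: PC1 0.5238 (52.38%), PC2 0.3571 (35.71%), PC3 0.119 (11.9%);  cumulative: 0.5238, 0.881, 1


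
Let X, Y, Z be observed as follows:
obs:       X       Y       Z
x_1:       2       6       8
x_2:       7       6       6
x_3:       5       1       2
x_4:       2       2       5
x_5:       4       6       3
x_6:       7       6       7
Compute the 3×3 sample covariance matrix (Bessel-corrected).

Step 1 — column means:
  mean(X) = (2 + 7 + 5 + 2 + 4 + 7) / 6 = 27/6 = 4.5
  mean(Y) = (6 + 6 + 1 + 2 + 6 + 6) / 6 = 27/6 = 4.5
  mean(Z) = (8 + 6 + 2 + 5 + 3 + 7) / 6 = 31/6 = 5.1667

Step 2 — sample covariance S[i,j] = (1/(n-1)) · Σ_k (x_{k,i} - mean_i) · (x_{k,j} - mean_j), with n-1 = 5.
  S[X,X] = ((-2.5)·(-2.5) + (2.5)·(2.5) + (0.5)·(0.5) + (-2.5)·(-2.5) + (-0.5)·(-0.5) + (2.5)·(2.5)) / 5 = 25.5/5 = 5.1
  S[X,Y] = ((-2.5)·(1.5) + (2.5)·(1.5) + (0.5)·(-3.5) + (-2.5)·(-2.5) + (-0.5)·(1.5) + (2.5)·(1.5)) / 5 = 7.5/5 = 1.5
  S[X,Z] = ((-2.5)·(2.8333) + (2.5)·(0.8333) + (0.5)·(-3.1667) + (-2.5)·(-0.1667) + (-0.5)·(-2.1667) + (2.5)·(1.8333)) / 5 = -0.5/5 = -0.1
  S[Y,Y] = ((1.5)·(1.5) + (1.5)·(1.5) + (-3.5)·(-3.5) + (-2.5)·(-2.5) + (1.5)·(1.5) + (1.5)·(1.5)) / 5 = 27.5/5 = 5.5
  S[Y,Z] = ((1.5)·(2.8333) + (1.5)·(0.8333) + (-3.5)·(-3.1667) + (-2.5)·(-0.1667) + (1.5)·(-2.1667) + (1.5)·(1.8333)) / 5 = 16.5/5 = 3.3
  S[Z,Z] = ((2.8333)·(2.8333) + (0.8333)·(0.8333) + (-3.1667)·(-3.1667) + (-0.1667)·(-0.1667) + (-2.1667)·(-2.1667) + (1.8333)·(1.8333)) / 5 = 26.8333/5 = 5.3667

S is symmetric (S[j,i] = S[i,j]). Assembling:

S = [[5.1, 1.5, -0.1],
 [1.5, 5.5, 3.3],
 [-0.1, 3.3, 5.3667]]


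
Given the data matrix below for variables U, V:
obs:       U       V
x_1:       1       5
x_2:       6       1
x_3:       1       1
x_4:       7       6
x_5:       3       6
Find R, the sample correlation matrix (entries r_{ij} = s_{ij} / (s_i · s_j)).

Step 1 — column means:
  mean(U) = (1 + 6 + 1 + 7 + 3) / 5 = 18/5 = 3.6
  mean(V) = (5 + 1 + 1 + 6 + 6) / 5 = 19/5 = 3.8

Step 2 — sample variances and covariances s[i,j] = (1/(n-1)) · Σ_k (x_{k,i} - mean_i) · (x_{k,j} - mean_j), with n-1 = 4:
  s[U,U] = ((-2.6)·(-2.6) + (2.4)·(2.4) + (-2.6)·(-2.6) + (3.4)·(3.4) + (-0.6)·(-0.6)) / 4 = 31.2/4 = 7.8
  s[U,V] = ((-2.6)·(1.2) + (2.4)·(-2.8) + (-2.6)·(-2.8) + (3.4)·(2.2) + (-0.6)·(2.2)) / 4 = 3.6/4 = 0.9
  s[V,V] = ((1.2)·(1.2) + (-2.8)·(-2.8) + (-2.8)·(-2.8) + (2.2)·(2.2) + (2.2)·(2.2)) / 4 = 26.8/4 = 6.7
  Sample standard deviations s_i = √(s[i,i]):
  s(U) = √(7.8) = 2.7928
  s(V) = √(6.7) = 2.5884

Step 3 — r_{ij} = s_{ij} / (s_i · s_j):
  r[U,U] = 1 (diagonal).
  r[U,V] = 0.9 / (2.7928 · 2.5884) = 0.9 / 7.2291 = 0.1245
  r[V,V] = 1 (diagonal).

R is symmetric with unit diagonal. Assembling:

R = [[1, 0.1245],
 [0.1245, 1]]


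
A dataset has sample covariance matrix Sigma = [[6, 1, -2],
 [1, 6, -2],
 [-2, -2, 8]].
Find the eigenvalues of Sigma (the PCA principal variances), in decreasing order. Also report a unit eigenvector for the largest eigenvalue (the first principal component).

Step 1 — characteristic polynomial p(λ) = det(λI - Sigma) = λ³ - tr·λ² + c_1·λ - det, where tr = trace, c_1 = sum of the principal 2×2 minors, det = det(Sigma):
  tr = 6 + 6 + 8 = 20,
  c_1 = (6·6 - (1)²) + (6·8 - (-2)²) + (6·8 - (-2)²) = 35 + 44 + 44 = 123,
  det = 6·(6·8 - (-2)²) - (1)·((1)·8 - (-2)·(-2)) + (-2)·((1)·(-2) - 6·(-2)) = 6·(44) - (1)·(4) + (-2)·(10) = 240.
  So p(λ) = λ³ - 20λ² + 123λ - 240.
Step 2 — look for an integer root (rational root theorem: any rational root is an integer divisor of 240). Testing λ = 5:
  p(5) = 125 - 500 + 615 - 240 = 0  ✓
  Dividing out (λ - 5): p(λ) = (λ - 5)(λ² - 15λ + 48).
Step 3 — remaining eigenvalues from the quadratic λ² - 15λ + 48 = 0:
  Δ = 15² - 4·48 = 225 - 192 = 33,  λ = (15 ± √33)/2 = (15 ± 5.7446)/2 ≈ 10.3723 or 4.6277.
  Sorted: λ_1 = 10.3723,  λ_2 = 5,  λ_3 = 4.6277  (check: sum = 20 = tr ✓).

Step 4 — unit eigenvector for λ_1 ≈ 10.3723: v spans the null space of (Sigma - λ_1 I), whose rows are
  r_1 = (-4.3723, 1, -2),  r_2 = (1, -4.3723, -2),  r_3 = (-2, -2, -2.3723).
  v is orthogonal to every row, so take v ∝ r_1 × r_2 = ((1)·(-2) - (-2)·(-4.3723), (-2)·(1) - (-4.3723)·(-2), (-4.3723)·(-4.3723) - (1)·(1)) ≈ (-10.7446, -10.7446, 18.1168).
  Rescale (multiply by -1 so the first nonzero entry is positive): u = (10.7446, 10.7446, -18.1168).
  ||u|| = √((10.7446)² + (10.7446)² + (-18.1168)²) = √(559.1113) ≈ 23.6455,  v_1 = u/||u|| ≈ (0.4544, 0.4544, -0.7662) (||v_1|| = 1).

λ_1 = 10.3723,  λ_2 = 5,  λ_3 = 4.6277;  v_1 ≈ (0.4544, 0.4544, -0.7662)


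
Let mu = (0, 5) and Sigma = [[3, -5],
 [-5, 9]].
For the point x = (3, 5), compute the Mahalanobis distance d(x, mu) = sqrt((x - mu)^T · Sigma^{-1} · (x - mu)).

Step 1 — centre the observation: (x - mu) = (3, 0).

Step 2 — invert Sigma. det(Sigma) = 3·9 - (-5)² = 2.
  Sigma^{-1} = (1/det) · [[d, -b], [-b, a]] = [[4.5, 2.5],
 [2.5, 1.5]].

Step 3 — form the quadratic (x - mu)^T · Sigma^{-1} · (x - mu):
  Sigma^{-1} · (x - mu) = (13.5, 7.5).
  (x - mu)^T · [Sigma^{-1} · (x - mu)] = (3)·(13.5) + (0)·(7.5) = 40.5.

Step 4 — take square root: d = √(40.5) ≈ 6.364.

d(x, mu) = √(40.5) ≈ 6.364


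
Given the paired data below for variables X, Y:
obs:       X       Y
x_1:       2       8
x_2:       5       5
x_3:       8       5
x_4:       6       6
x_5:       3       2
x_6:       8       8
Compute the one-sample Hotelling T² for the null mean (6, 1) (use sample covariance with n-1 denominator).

Step 1 — sample mean vector:
  mean(X) = (2 + 5 + 8 + 6 + 3 + 8) / 6 = 32/6 = 5.3333
  mean(Y) = (8 + 5 + 5 + 6 + 2 + 8) / 6 = 34/6 = 5.6667
  x̄ = (5.3333, 5.6667),  deviation x̄ - mu_0 = (5.3333, 5.6667) - (6, 1) = (-0.6667, 4.6667).

Step 2 — sample covariance matrix, S[i,j] = (1/(n-1)) · Σ_k (x_{k,i} - mean_i) · (x_{k,j} - mean_j), divisor n-1 = 5:
  S[X,X] = ((-3.3333)·(-3.3333) + (-0.3333)·(-0.3333) + (2.6667)·(2.6667) + (0.6667)·(0.6667) + (-2.3333)·(-2.3333) + (2.6667)·(2.6667)) / 5 = 31.3333/5 = 6.2667
  S[X,Y] = ((-3.3333)·(2.3333) + (-0.3333)·(-0.6667) + (2.6667)·(-0.6667) + (0.6667)·(0.3333) + (-2.3333)·(-3.6667) + (2.6667)·(2.3333)) / 5 = 5.6667/5 = 1.1333
  S[Y,Y] = ((2.3333)·(2.3333) + (-0.6667)·(-0.6667) + (-0.6667)·(-0.6667) + (0.3333)·(0.3333) + (-3.6667)·(-3.6667) + (2.3333)·(2.3333)) / 5 = 25.3333/5 = 5.0667
  S = [[6.2667, 1.1333],
 [1.1333, 5.0667]].

Step 3 — invert S. det(S) = 6.2667·5.0667 - (1.1333)² = 30.4667.
  S^{-1} = (1/det) · [[d, -b], [-b, a]] = [[0.1663, -0.0372],
 [-0.0372, 0.2057]].

Step 4 — quadratic form (x̄ - mu_0)^T · S^{-1} · (x̄ - mu_0):
  S^{-1} · (x̄ - mu_0) = (-0.2845, 0.9847),
  (x̄ - mu_0)^T · [...] = (-0.6667)·(-0.2845) + (4.6667)·(0.9847) = 4.7848.

Step 5 — scale by n: T² = 6 · 4.7848 = 28.709.

T² ≈ 28.709


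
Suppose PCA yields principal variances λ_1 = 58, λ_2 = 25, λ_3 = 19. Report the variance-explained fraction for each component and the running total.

Step 1 — total variance = trace(Sigma) = Σ λ_i = 58 + 25 + 19 = 102.

Step 2 — fraction explained by component i = λ_i / Σ λ:
  PC1: 58/102 = 0.5686
  PC2: 25/102 = 0.2451
  PC3: 19/102 = 0.1863

Step 3 — cumulative fraction after k components = (λ_1 + ... + λ_k) / Σ λ:
  k = 1: 58/102 = 0.5686
  k = 2: (58 + 25)/102 = 83/102 = 0.8137
  k = 3: (58 + 25 + 19)/102 = 102/102 = 1

Summary (fraction, with percent):

explained: PC1 0.5686 (56.86%), PC2 0.2451 (24.51%), PC3 0.1863 (18.63%);  cumulative: 0.5686, 0.8137, 1


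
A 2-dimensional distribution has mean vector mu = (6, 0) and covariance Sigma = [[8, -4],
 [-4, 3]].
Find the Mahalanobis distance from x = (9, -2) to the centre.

Step 1 — centre the observation: (x - mu) = (3, -2).

Step 2 — invert Sigma. det(Sigma) = 8·3 - (-4)² = 8.
  Sigma^{-1} = (1/det) · [[d, -b], [-b, a]] = [[0.375, 0.5],
 [0.5, 1]].

Step 3 — form the quadratic (x - mu)^T · Sigma^{-1} · (x - mu):
  Sigma^{-1} · (x - mu) = (0.125, -0.5).
  (x - mu)^T · [Sigma^{-1} · (x - mu)] = (3)·(0.125) + (-2)·(-0.5) = 1.375.

Step 4 — take square root: d = √(1.375) ≈ 1.1726.

d(x, mu) = √(1.375) ≈ 1.1726


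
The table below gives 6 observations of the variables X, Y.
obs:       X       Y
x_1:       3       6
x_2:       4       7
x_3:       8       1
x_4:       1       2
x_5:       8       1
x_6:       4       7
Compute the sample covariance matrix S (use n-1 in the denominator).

Step 1 — column means:
  mean(X) = (3 + 4 + 8 + 1 + 8 + 4) / 6 = 28/6 = 4.6667
  mean(Y) = (6 + 7 + 1 + 2 + 1 + 7) / 6 = 24/6 = 4

Step 2 — sample covariance S[i,j] = (1/(n-1)) · Σ_k (x_{k,i} - mean_i) · (x_{k,j} - mean_j), with n-1 = 5.
  S[X,X] = ((-1.6667)·(-1.6667) + (-0.6667)·(-0.6667) + (3.3333)·(3.3333) + (-3.6667)·(-3.6667) + (3.3333)·(3.3333) + (-0.6667)·(-0.6667)) / 5 = 39.3333/5 = 7.8667
  S[X,Y] = ((-1.6667)·(2) + (-0.6667)·(3) + (3.3333)·(-3) + (-3.6667)·(-2) + (3.3333)·(-3) + (-0.6667)·(3)) / 5 = -20/5 = -4
  S[Y,Y] = ((2)·(2) + (3)·(3) + (-3)·(-3) + (-2)·(-2) + (-3)·(-3) + (3)·(3)) / 5 = 44/5 = 8.8

S is symmetric (S[j,i] = S[i,j]). Assembling:

S = [[7.8667, -4],
 [-4, 8.8]]


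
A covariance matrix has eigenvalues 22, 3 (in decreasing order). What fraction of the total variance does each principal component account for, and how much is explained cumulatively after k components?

Step 1 — total variance = trace(Sigma) = Σ λ_i = 22 + 3 = 25.

Step 2 — fraction explained by component i = λ_i / Σ λ:
  PC1: 22/25 = 0.88
  PC2: 3/25 = 0.12

Step 3 — cumulative fraction after k components = (λ_1 + ... + λ_k) / Σ λ:
  k = 1: 22/25 = 0.88
  k = 2: (22 + 3)/25 = 25/25 = 1

Summary (fraction, with percent):

explained: PC1 0.88 (88%), PC2 0.12 (12%);  cumulative: 0.88, 1


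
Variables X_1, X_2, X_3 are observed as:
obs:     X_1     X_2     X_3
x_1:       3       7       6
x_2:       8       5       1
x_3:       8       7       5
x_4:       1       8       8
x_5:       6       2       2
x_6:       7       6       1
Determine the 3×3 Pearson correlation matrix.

Step 1 — column means:
  mean(X_1) = (3 + 8 + 8 + 1 + 6 + 7) / 6 = 33/6 = 5.5
  mean(X_2) = (7 + 5 + 7 + 8 + 2 + 6) / 6 = 35/6 = 5.8333
  mean(X_3) = (6 + 1 + 5 + 8 + 2 + 1) / 6 = 23/6 = 3.8333

Step 2 — sample variances and covariances s[i,j] = (1/(n-1)) · Σ_k (x_{k,i} - mean_i) · (x_{k,j} - mean_j), with n-1 = 5:
  s[X_1,X_1] = ((-2.5)·(-2.5) + (2.5)·(2.5) + (2.5)·(2.5) + (-4.5)·(-4.5) + (0.5)·(0.5) + (1.5)·(1.5)) / 5 = 41.5/5 = 8.3
  s[X_1,X_2] = ((-2.5)·(1.1667) + (2.5)·(-0.8333) + (2.5)·(1.1667) + (-4.5)·(2.1667) + (0.5)·(-3.8333) + (1.5)·(0.1667)) / 5 = -13.5/5 = -2.7
  s[X_1,X_3] = ((-2.5)·(2.1667) + (2.5)·(-2.8333) + (2.5)·(1.1667) + (-4.5)·(4.1667) + (0.5)·(-1.8333) + (1.5)·(-2.8333)) / 5 = -33.5/5 = -6.7
  s[X_2,X_2] = ((1.1667)·(1.1667) + (-0.8333)·(-0.8333) + (1.1667)·(1.1667) + (2.1667)·(2.1667) + (-3.8333)·(-3.8333) + (0.1667)·(0.1667)) / 5 = 22.8333/5 = 4.5667
  s[X_2,X_3] = ((1.1667)·(2.1667) + (-0.8333)·(-2.8333) + (1.1667)·(1.1667) + (2.1667)·(4.1667) + (-3.8333)·(-1.8333) + (0.1667)·(-2.8333)) / 5 = 21.8333/5 = 4.3667
  s[X_3,X_3] = ((2.1667)·(2.1667) + (-2.8333)·(-2.8333) + (1.1667)·(1.1667) + (4.1667)·(4.1667) + (-1.8333)·(-1.8333) + (-2.8333)·(-2.8333)) / 5 = 42.8333/5 = 8.5667
  Sample standard deviations s_i = √(s[i,i]):
  s(X_1) = √(8.3) = 2.881
  s(X_2) = √(4.5667) = 2.137
  s(X_3) = √(8.5667) = 2.9269

Step 3 — r_{ij} = s_{ij} / (s_i · s_j):
  r[X_1,X_1] = 1 (diagonal).
  r[X_1,X_2] = -2.7 / (2.881 · 2.137) = -2.7 / 6.1566 = -0.4386
  r[X_1,X_3] = -6.7 / (2.881 · 2.9269) = -6.7 / 8.4323 = -0.7946
  r[X_2,X_2] = 1 (diagonal).
  r[X_2,X_3] = 4.3667 / (2.137 · 2.9269) = 4.3667 / 6.2547 = 0.6981
  r[X_3,X_3] = 1 (diagonal).

R is symmetric with unit diagonal. Assembling:

R = [[1, -0.4386, -0.7946],
 [-0.4386, 1, 0.6981],
 [-0.7946, 0.6981, 1]]


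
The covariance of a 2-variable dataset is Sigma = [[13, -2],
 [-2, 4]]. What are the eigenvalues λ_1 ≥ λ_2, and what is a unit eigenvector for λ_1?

Step 1 — characteristic polynomial of 2×2 Sigma:
  det(Sigma - λI) = λ² - trace · λ + det = 0.
  trace = 13 + 4 = 17, det = 13·4 - (-2)² = 48.
Step 2 — discriminant:
  Δ = trace² - 4·det = 289 - 192 = 97.
Step 3 — eigenvalues:
  λ = (trace ± √Δ)/2 = (17 ± 9.8489)/2,
  λ_1 = 13.4244,  λ_2 = 3.5756.

Step 4 — unit eigenvector for λ_1: solve (Sigma - λ_1 I)v = 0. First row:
  (13 - 13.4244)·v_x + (-2)·v_y = 0, i.e. (-0.4244)·v_x + (-2)·v_y = 0,
  so v ∝ (b, λ_1 - a) = (-2, 0.4244); multiply by -1 so the first entry is positive: u = (2, -0.4244).
  ||u|| = √((2)² + (-0.4244)²) = √(4.1801) ≈ 2.0445,
  v_1 = u/||u|| ≈ (0.9782, -0.2076) (||v_1|| = 1).

λ_1 = 13.4244,  λ_2 = 3.5756;  v_1 ≈ (0.9782, -0.2076)


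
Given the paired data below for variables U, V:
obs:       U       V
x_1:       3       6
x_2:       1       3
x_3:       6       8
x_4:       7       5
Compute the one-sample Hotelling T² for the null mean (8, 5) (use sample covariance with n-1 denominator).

Step 1 — sample mean vector:
  mean(U) = (3 + 1 + 6 + 7) / 4 = 17/4 = 4.25
  mean(V) = (6 + 3 + 8 + 5) / 4 = 22/4 = 5.5
  x̄ = (4.25, 5.5),  deviation x̄ - mu_0 = (4.25, 5.5) - (8, 5) = (-3.75, 0.5).

Step 2 — sample covariance matrix, S[i,j] = (1/(n-1)) · Σ_k (x_{k,i} - mean_i) · (x_{k,j} - mean_j), divisor n-1 = 3:
  S[U,U] = ((-1.25)·(-1.25) + (-3.25)·(-3.25) + (1.75)·(1.75) + (2.75)·(2.75)) / 3 = 22.75/3 = 7.5833
  S[U,V] = ((-1.25)·(0.5) + (-3.25)·(-2.5) + (1.75)·(2.5) + (2.75)·(-0.5)) / 3 = 10.5/3 = 3.5
  S[V,V] = ((0.5)·(0.5) + (-2.5)·(-2.5) + (2.5)·(2.5) + (-0.5)·(-0.5)) / 3 = 13/3 = 4.3333
  S = [[7.5833, 3.5],
 [3.5, 4.3333]].

Step 3 — invert S. det(S) = 7.5833·4.3333 - (3.5)² = 20.6111.
  S^{-1} = (1/det) · [[d, -b], [-b, a]] = [[0.2102, -0.1698],
 [-0.1698, 0.3679]].

Step 4 — quadratic form (x̄ - mu_0)^T · S^{-1} · (x̄ - mu_0):
  S^{-1} · (x̄ - mu_0) = (-0.8733, 0.8208),
  (x̄ - mu_0)^T · [...] = (-3.75)·(-0.8733) + (0.5)·(0.8208) = 3.6853.

Step 5 — scale by n: T² = 4 · 3.6853 = 14.7412.

T² ≈ 14.7412


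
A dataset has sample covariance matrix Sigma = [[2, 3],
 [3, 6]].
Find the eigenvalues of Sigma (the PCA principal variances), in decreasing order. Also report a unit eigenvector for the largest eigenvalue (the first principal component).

Step 1 — characteristic polynomial of 2×2 Sigma:
  det(Sigma - λI) = λ² - trace · λ + det = 0.
  trace = 2 + 6 = 8, det = 2·6 - (3)² = 3.
Step 2 — discriminant:
  Δ = trace² - 4·det = 64 - 12 = 52.
Step 3 — eigenvalues:
  λ = (trace ± √Δ)/2 = (8 ± 7.2111)/2,
  λ_1 = 7.6056,  λ_2 = 0.3944.

Step 4 — unit eigenvector for λ_1: solve (Sigma - λ_1 I)v = 0. First row:
  (2 - 7.6056)·v_x + (3)·v_y = 0, i.e. (-5.6056)·v_x + (3)·v_y = 0,
  so v ∝ (b, λ_1 - a) = (3, 5.6056) = u.
  ||u|| = √((3)² + (5.6056)²) = √(40.4222) ≈ 6.3578,
  v_1 = u/||u|| ≈ (0.4719, 0.8817) (||v_1|| = 1).

λ_1 = 7.6056,  λ_2 = 0.3944;  v_1 ≈ (0.4719, 0.8817)
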